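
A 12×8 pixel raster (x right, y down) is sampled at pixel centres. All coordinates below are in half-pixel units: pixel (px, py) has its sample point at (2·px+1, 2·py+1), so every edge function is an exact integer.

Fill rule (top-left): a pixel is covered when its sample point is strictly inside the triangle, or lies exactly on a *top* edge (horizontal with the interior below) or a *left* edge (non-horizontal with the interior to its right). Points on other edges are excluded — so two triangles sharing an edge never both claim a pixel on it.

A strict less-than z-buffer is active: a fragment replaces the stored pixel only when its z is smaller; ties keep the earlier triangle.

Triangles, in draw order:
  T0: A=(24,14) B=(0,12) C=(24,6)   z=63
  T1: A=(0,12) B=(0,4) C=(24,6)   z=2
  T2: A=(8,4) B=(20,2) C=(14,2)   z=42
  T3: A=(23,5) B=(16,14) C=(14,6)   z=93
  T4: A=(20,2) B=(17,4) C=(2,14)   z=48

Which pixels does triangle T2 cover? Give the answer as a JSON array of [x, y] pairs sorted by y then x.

T0:
  2·area = 192
  edge (24, 14)→(0, 12): d=(-24,-2) top-left  bias=+0
  edge (0, 12)→(24, 6): d=(24,-6) top-left  bias=+0
  edge (24, 6)→(24, 14): d=(0,8) right/bottom  bias=-1
    (10,3)@(21, 7): e=[162,6,24] → X
    (11,3)@(23, 7): e=[166,18,8] → X
    (6,4)@(13, 9): e=[98,6,88] → X
    (7,4)@(15, 9): e=[102,18,72] → X
    (8,4)@(17, 9): e=[106,30,56] → X
    (9,4)@(19, 9): e=[110,42,40] → X
    (2,5)@(5, 11): e=[34,6,152] → X
    (3,5)@(7, 11): e=[38,18,136] → X
    (4,5)@(9, 11): e=[42,30,120] → X
    (5,5)@(11, 11): e=[46,42,104] → X
    (2,6)@(5, 13): e=[-14,54,152] → .
    (3,6)@(7, 13): e=[-10,66,136] → .
  covered (24 px):
    . . . . . . . . . . . .
    . . . . . . . . . . . .
    . . . . . . . . . . . .
    . . . . . . . . . . X X
    . . . . . . X X X X X X
    . . X X X X X X X X X X
    . . . . . . X X X X X X
    . . . . . . . . . . . .
T1:
  2·area = 192
  edge (0, 12)→(0, 4): d=(0,-8) top-left  bias=+0
  edge (0, 4)→(24, 6): d=(24,2) right/bottom  bias=-1
  edge (24, 6)→(0, 12): d=(-24,6) right/bottom  bias=-1
    (0,2)@(1, 5): e=[8,22,162] → X
    (1,2)@(3, 5): e=[24,18,150] → X
    (2,2)@(5, 5): e=[40,14,138] → X
    (3,2)@(7, 5): e=[56,10,126] → X
    (4,2)@(9, 5): e=[72,6,114] → X
    (5,2)@(11, 5): e=[88,2,102] → X
    (6,2)@(13, 5): e=[104,-2,90] → .
    (0,3)@(1, 7): e=[8,70,114] → X
    (6,3)@(13, 7): e=[104,46,42] → X
    (7,3)@(15, 7): e=[120,42,30] → X
    (8,3)@(17, 7): e=[136,38,18] → X
    (9,3)@(19, 7): e=[152,34,6] → X
  covered (24 px):
    . . . . . . . . . . . .
    . . . . . . . . . . . .
    X X X X X X . . . . . .
    X X X X X X X X X X . .
    X X X X X X . . . . . .
    X X . . . . . . . . . .
    . . . . . . . . . . . .
    . . . . . . . . . . . .
T2:
  2·area = 12  (B↔C swapped to make it positive)
  edge (8, 4)→(14, 2): d=(6,-2) top-left  bias=+0
  edge (14, 2)→(20, 2): d=(6,0) top-left  bias=+0
  edge (20, 2)→(8, 4): d=(-12,2) right/bottom  bias=-1
    (8,0)@(17, 1): e=[0,-6,18] → .  [on edge]
    (5,1)@(11, 3): e=[0,6,6] → X  [on edge]
    (6,1)@(13, 3): e=[4,6,2] → X
    (7,1)@(15, 3): e=[8,6,-2] → .
    (2,2)@(5, 5): e=[0,18,-6] → .  [on edge]
    (5,2)@(11, 5): e=[12,18,-18] → .
    (6,2)@(13, 5): e=[16,18,-22] → .
  covered (2 px):
    . . . . . . . . . . . .
    . . . . . X X . . . . .
    . . . . . . . . . . . .
    . . . . . . . . . . . .
    . . . . . . . . . . . .
    . . . . . . . . . . . .
    . . . . . . . . . . . .
    . . . . . . . . . . . .
T3:
  2·area = 74
  edge (23, 5)→(16, 14): d=(-7,9) right/bottom  bias=-1
  edge (16, 14)→(14, 6): d=(-2,-8) top-left  bias=+0
  edge (14, 6)→(23, 5): d=(9,-1) top-left  bias=+0
    (11,2)@(23, 5): e=[0,74,0] → .  [on edge]
    (2,3)@(5, 7): e=[148,-74,0] → .  [on edge]
    (7,3)@(15, 7): e=[58,6,10] → X
    (8,3)@(17, 7): e=[40,22,12] → X
    (9,3)@(19, 7): e=[22,38,14] → X
    (10,3)@(21, 7): e=[4,54,16] → X
    (11,3)@(23, 7): e=[-14,70,18] → .
    (7,4)@(15, 9): e=[44,2,28] → X
    (10,4)@(21, 9): e=[-10,50,34] → .
    (7,5)@(15, 11): e=[30,-2,46] → .
    (8,5)@(17, 11): e=[12,14,48] → X
    (9,5)@(19, 11): e=[-6,30,50] → .
  covered (8 px):
    . . . . . . . . . . . .
    . . . . . . . . . . . .
    . . . . . . . . . . . .
    . . . . . . . X X X X .
    . . . . . . . X X X . .
    . . . . . . . . X . . .
    . . . . . . . . . . . .
    . . . . . . . . . . . .
T4:
  degenerate (2·area = 0) — covers nothing

Final: [[5,1],[6,1]]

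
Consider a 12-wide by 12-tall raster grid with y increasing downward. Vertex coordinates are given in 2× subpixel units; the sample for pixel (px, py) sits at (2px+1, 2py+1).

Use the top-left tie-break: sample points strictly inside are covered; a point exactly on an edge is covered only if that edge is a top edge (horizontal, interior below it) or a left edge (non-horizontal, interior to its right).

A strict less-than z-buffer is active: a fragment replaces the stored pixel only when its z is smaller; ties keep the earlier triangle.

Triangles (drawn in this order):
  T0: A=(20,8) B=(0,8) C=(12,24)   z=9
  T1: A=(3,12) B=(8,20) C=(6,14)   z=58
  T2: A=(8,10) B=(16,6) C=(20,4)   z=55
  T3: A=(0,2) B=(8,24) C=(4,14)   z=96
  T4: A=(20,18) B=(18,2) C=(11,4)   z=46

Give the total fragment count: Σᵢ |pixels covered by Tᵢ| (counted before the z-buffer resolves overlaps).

T0:
  2·area = 320  (B↔C swapped to make it positive)
  edge (20, 8)→(12, 24): d=(-8,16) right/bottom  bias=-1
  edge (12, 24)→(0, 8): d=(-12,-16) top-left  bias=+0
  edge (0, 8)→(20, 8): d=(20,0) top-left  bias=+0
    (0,4)@(1, 9): e=[296,4,20] → █
    (1,4)@(3, 9): e=[264,36,20] → █
    (2,4)@(5, 9): e=[232,68,20] → █
    (3,4)@(7, 9): e=[200,100,20] → █
    (4,4)@(9, 9): e=[168,132,20] → █
    (5,4)@(11, 9): e=[136,164,20] → █
    (6,4)@(13, 9): e=[104,196,20] → █
    (7,4)@(15, 9): e=[72,228,20] → █
    (8,4)@(17, 9): e=[40,260,20] → █
    (9,4)@(19, 9): e=[8,292,20] → █
    (10,4)@(21, 9): e=[-24,324,20] → ·
    (0,5)@(1, 11): e=[280,-20,60] → ·
  covered (40 px):
    · · · · · · · · · · · ·
    · · · · · · · · · · · ·
    · · · · · · · · · · · ·
    · · · · · · · · · · · ·
    █ █ █ █ █ █ █ █ █ █ · ·
    · █ █ █ █ █ █ █ █ · · ·
    · · █ █ █ █ █ █ █ · · ·
    · · · █ █ █ █ █ · · · ·
    · · · █ █ █ █ █ · · · ·
    · · · · █ █ █ · · · · ·
    · · · · · █ █ · · · · ·
    · · · · · · · · · · · ·
T1:
  2·area = 14  (B↔C swapped to make it positive)
  edge (3, 12)→(6, 14): d=(3,2) right/bottom  bias=-1
  edge (6, 14)→(8, 20): d=(2,6) right/bottom  bias=-1
  edge (8, 20)→(3, 12): d=(-5,-8) top-left  bias=+0
    (1,2)@(3, 5): e=[-21,0,35] → ·  [on edge]
    (2,5)@(5, 11): e=[-7,0,21] → ·  [on edge]
    (2,7)@(5, 15): e=[5,8,1] → █
    (3,7)@(7, 15): e=[1,-4,17] → ·
    (2,8)@(5, 17): e=[11,12,-9] → ·
    (3,8)@(7, 17): e=[7,0,7] → ·  [on edge]
    (4,11)@(9, 23): e=[21,0,-7] → ·  [on edge]
  covered (1 px):
    · · · · · · · · · · · ·
    · · · · · · · · · · · ·
    · · · · · · · · · · · ·
    · · · · · · · · · · · ·
    · · · · · · · · · · · ·
    · · · · · · · · · · · ·
    · · · · · · · · · · · ·
    · · █ · · · · · · · · ·
    · · · · · · · · · · · ·
    · · · · · · · · · · · ·
    · · · · · · · · · · · ·
    · · · · · · · · · · · ·
T2:
  degenerate (2·area = 0) — covers nothing
T3:
  2·area = 8
  edge (0, 2)→(8, 24): d=(8,22) right/bottom  bias=-1
  edge (8, 24)→(4, 14): d=(-4,-10) top-left  bias=+0
  edge (4, 14)→(0, 2): d=(-4,-12) top-left  bias=+0
    (0,2)@(1, 5): e=[2,6,0] → █  [on edge]
    (1,2)@(3, 5): e=[-42,26,24] → ·
    (0,3)@(1, 7): e=[18,-2,-8] → ·
    (1,5)@(3, 11): e=[6,2,0] → █  [on edge]
    (2,5)@(5, 11): e=[-38,22,24] → ·
    (1,6)@(3, 13): e=[22,-6,-8] → ·
    (2,8)@(5, 17): e=[10,-2,0] → ·  [on edge]
    (3,11)@(7, 23): e=[14,-6,0] → ·  [on edge]
  covered (2 px):
    · · · · · · · · · · · ·
    · · · · · · · · · · · ·
    █ · · · · · · · · · · ·
    · · · · · · · · · · · ·
    · · · · · · · · · · · ·
    · █ · · · · · · · · · ·
    · · · · · · · · · · · ·
    · · · · · · · · · · · ·
    · · · · · · · · · · · ·
    · · · · · · · · · · · ·
    · · · · · · · · · · · ·
    · · · · · · · · · · · ·
T4:
  2·area = 116  (B↔C swapped to make it positive)
  edge (20, 18)→(11, 4): d=(-9,-14) top-left  bias=+0
  edge (11, 4)→(18, 2): d=(7,-2) top-left  bias=+0
  edge (18, 2)→(20, 18): d=(2,16) right/bottom  bias=-1
    (7,1)@(15, 3): e=[65,1,50] → █
    (8,1)@(17, 3): e=[93,5,18] → █
    (9,1)@(19, 3): e=[121,9,-14] → ·
    (6,2)@(13, 5): e=[19,11,86] → █
    (9,2)@(19, 5): e=[103,23,-10] → ·
    (6,3)@(13, 7): e=[1,25,90] → █
    (9,3)@(19, 7): e=[85,37,-6] → ·
    (6,4)@(13, 9): e=[-17,39,94] → ·
    (7,4)@(15, 9): e=[11,43,62] → █
    (9,4)@(19, 9): e=[67,51,-2] → ·
    (7,5)@(15, 11): e=[-7,57,66] → ·
    (8,5)@(17, 11): e=[21,61,34] → █
  covered (15 px):
    · · · · · · · · · · · ·
    · · · · · · · █ █ · · ·
    · · · · · · █ █ █ · · ·
    · · · · · · █ █ █ · · ·
    · · · · · · · █ █ · · ·
    · · · · · · · · █ █ · ·
    · · · · · · · · █ █ · ·
    · · · · · · · · · █ · ·
    · · · · · · · · · · · ·
    · · · · · · · · · · · ·
    · · · · · · · · · · · ·
    · · · · · · · · · · · ·

Result: 58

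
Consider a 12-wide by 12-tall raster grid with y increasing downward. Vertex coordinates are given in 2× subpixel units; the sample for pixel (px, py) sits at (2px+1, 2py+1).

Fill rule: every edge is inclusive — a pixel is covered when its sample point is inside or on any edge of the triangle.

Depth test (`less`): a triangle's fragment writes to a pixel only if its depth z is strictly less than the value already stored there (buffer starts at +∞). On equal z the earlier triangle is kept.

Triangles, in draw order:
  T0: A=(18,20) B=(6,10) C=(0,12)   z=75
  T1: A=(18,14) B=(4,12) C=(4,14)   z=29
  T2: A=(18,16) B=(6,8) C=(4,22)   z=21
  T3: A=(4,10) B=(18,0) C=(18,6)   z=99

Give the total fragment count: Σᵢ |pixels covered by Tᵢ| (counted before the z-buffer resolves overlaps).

T0:
  2·area = 84  (B↔C swapped to make it positive)
  edge (18, 20)→(0, 12): d=(-18,-8) inclusive
  edge (0, 12)→(6, 10): d=(6,-2) inclusive
  edge (6, 10)→(18, 20): d=(12,10) inclusive
    (10,2)@(21, 5): e=[294,0,-210] → .  [on edge]
    (7,3)@(15, 7): e=[210,0,-126] → .  [on edge]
    (4,4)@(9, 9): e=[126,0,-42] → .  [on edge]
    (1,5)@(3, 11): e=[42,0,42] → X  [on edge]
    (2,5)@(5, 11): e=[58,4,22] → X
    (3,5)@(7, 11): e=[74,8,2] → X
    (4,5)@(9, 11): e=[90,12,-18] → .
    (1,6)@(3, 13): e=[6,12,66] → X
    (4,6)@(9, 13): e=[54,24,6] → X
    (5,6)@(11, 13): e=[70,28,-14] → .
    (1,7)@(3, 15): e=[-30,24,90] → .
    (2,7)@(5, 15): e=[-14,28,70] → .
  covered (11 px):
    . . . . . . . . . . . .
    . . . . . . . . . . . .
    . . . . . . . . . . . .
    . . . . . . . . . . . .
    . . . . . . . . . . . .
    . X X X . . . . . . . .
    . X X X X . . . . . . .
    . . . X X X . . . . . .
    . . . . . . X . . . . .
    . . . . . . . . . . . .
    . . . . . . . . . . . .
    . . . . . . . . . . . .
T1:
  2·area = 28  (B↔C swapped to make it positive)
  edge (18, 14)→(4, 14): d=(-14,0) inclusive
  edge (4, 14)→(4, 12): d=(0,-2) inclusive
  edge (4, 12)→(18, 14): d=(14,2) inclusive
    (2,6)@(5, 13): e=[14,2,12] → X
    (3,6)@(7, 13): e=[14,6,8] → X
    (4,6)@(9, 13): e=[14,10,4] → X
    (5,6)@(11, 13): e=[14,14,0] → X  [on edge]
    (6,6)@(13, 13): e=[14,18,-4] → .
    (2,7)@(5, 15): e=[-14,2,40] → .
    (3,7)@(7, 15): e=[-14,6,36] → .
    (4,7)@(9, 15): e=[-14,10,32] → .
    (5,7)@(11, 15): e=[-14,14,28] → .
  covered (4 px):
    . . . . . . . . . . . .
    . . . . . . . . . . . .
    . . . . . . . . . . . .
    . . . . . . . . . . . .
    . . . . . . . . . . . .
    . . . . . . . . . . . .
    . . X X X X . . . . . .
    . . . . . . . . . . . .
    . . . . . . . . . . . .
    . . . . . . . . . . . .
    . . . . . . . . . . . .
    . . . . . . . . . . . .
T2:
  2·area = 184  (B↔C swapped to make it positive)
  edge (18, 16)→(4, 22): d=(-14,6) inclusive
  edge (4, 22)→(6, 8): d=(2,-14) inclusive
  edge (6, 8)→(18, 16): d=(12,8) inclusive
    (3,0)@(7, 1): e=[276,0,-92] → .  [on edge]
    (3,4)@(7, 9): e=[164,16,4] → X
    (4,4)@(9, 9): e=[152,44,-12] → .
    (3,5)@(7, 11): e=[136,20,28] → X
    (4,5)@(9, 11): e=[124,48,12] → X
    (5,5)@(11, 11): e=[112,76,-4] → .
    (3,6)@(7, 13): e=[108,24,52] → X
    (5,6)@(11, 13): e=[84,80,20] → X
    (6,6)@(13, 13): e=[72,108,4] → X
    (7,6)@(15, 13): e=[60,136,-12] → .
    (2,7)@(5, 15): e=[92,0,92] → X  [on edge]
    (7,7)@(15, 15): e=[32,140,12] → X
    (5,9)@(11, 19): e=[0,92,92] → X  [on edge]
  covered (24 px):
    . . . . . . . . . . . .
    . . . . . . . . . . . .
    . . . . . . . . . . . .
    . . . . . . . . . . . .
    . . . X . . . . . . . .
    . . . X X . . . . . . .
    . . . X X X X . . . . .
    . . X X X X X X . . . .
    . . X X X X X X . . . .
    . . X X X X . . . . . .
    . . X . . . . . . . . .
    . . . . . . . . . . . .
T3:
  2·area = 84
  edge (4, 10)→(18, 0): d=(14,-10) inclusive
  edge (18, 0)→(18, 6): d=(0,6) inclusive
  edge (18, 6)→(4, 10): d=(-14,4) inclusive
    (8,0)@(17, 1): e=[4,6,74] → X
    (9,0)@(19, 1): e=[24,-6,66] → .
    (7,1)@(15, 3): e=[12,18,54] → X
    (9,1)@(19, 3): e=[52,-6,38] → .
    (5,2)@(11, 5): e=[0,42,42] → X  [on edge]
    (6,2)@(13, 5): e=[20,30,34] → X
    (9,2)@(19, 5): e=[80,-6,10] → .
    (4,3)@(9, 7): e=[8,54,22] → X
    (7,3)@(15, 7): e=[68,18,-2] → .
    (8,3)@(17, 7): e=[88,6,-10] → .
    (3,4)@(7, 9): e=[16,66,2] → X
    (4,4)@(9, 9): e=[36,54,-6] → .
  covered (11 px):
    . . . . . . . . X . . .
    . . . . . . . X X . . .
    . . . . . X X X X . . .
    . . . . X X X . . . . .
    . . . X . . . . . . . .
    . . . . . . . . . . . .
    . . . . . . . . . . . .
    . . . . . . . . . . . .
    . . . . . . . . . . . .
    . . . . . . . . . . . .
    . . . . . . . . . . . .
    . . . . . . . . . . . .

Answer: 50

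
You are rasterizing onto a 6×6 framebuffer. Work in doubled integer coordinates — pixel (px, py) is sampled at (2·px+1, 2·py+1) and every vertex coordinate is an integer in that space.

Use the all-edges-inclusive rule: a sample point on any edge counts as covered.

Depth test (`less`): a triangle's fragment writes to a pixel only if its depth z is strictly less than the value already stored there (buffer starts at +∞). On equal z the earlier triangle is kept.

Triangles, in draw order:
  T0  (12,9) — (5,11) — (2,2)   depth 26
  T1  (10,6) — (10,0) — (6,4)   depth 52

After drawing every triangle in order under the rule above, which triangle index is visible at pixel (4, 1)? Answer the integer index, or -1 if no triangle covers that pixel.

T0:
  2·area = 69
  edge (12, 9)→(5, 11): d=(-7,2) inclusive
  edge (5, 11)→(2, 2): d=(-3,-9) inclusive
  edge (2, 2)→(12, 9): d=(10,7) inclusive
    (1,1)@(3, 3): e=[60,6,3] → X
    (2,1)@(5, 3): e=[56,24,-11] → .
    (1,2)@(3, 5): e=[46,0,23] → X  [on edge]
    (2,2)@(5, 5): e=[42,18,9] → X
    (3,2)@(7, 5): e=[38,36,-5] → .
    (1,3)@(3, 7): e=[32,-6,43] → .
    (2,3)@(5, 7): e=[28,12,29] → X
    (3,3)@(7, 7): e=[24,30,15] → X
    (4,3)@(9, 7): e=[20,48,1] → X
    (5,3)@(11, 7): e=[16,66,-13] → .
    (2,4)@(5, 9): e=[14,6,49] → X
    (5,4)@(11, 9): e=[2,60,7] → X
    (2,5)@(5, 11): e=[0,0,69] → X  [on edge]
  covered (11 px):
    . . . . . .
    . X . . . .
    . X X . . .
    . . X X X .
    . . X X X X
    . . X . . .
T1:
  2·area = 24  (B↔C swapped to make it positive)
  edge (10, 6)→(6, 4): d=(-4,-2) inclusive
  edge (6, 4)→(10, 0): d=(4,-4) inclusive
  edge (10, 0)→(10, 6): d=(0,6) inclusive
    (4,0)@(9, 1): e=[18,0,6] → X  [on edge]
    (5,0)@(11, 1): e=[22,8,-6] → .
    (3,1)@(7, 3): e=[6,0,18] → X  [on edge]
    (5,1)@(11, 3): e=[14,16,-6] → .
    (2,2)@(5, 5): e=[-6,0,30] → .  [on edge]
    (3,2)@(7, 5): e=[-2,8,18] → .
    (4,2)@(9, 5): e=[2,16,6] → X
    (5,2)@(11, 5): e=[6,24,-6] → .
    (1,3)@(3, 7): e=[-18,0,42] → .  [on edge]
    (4,3)@(9, 7): e=[-6,24,6] → .
    (0,4)@(1, 9): e=[-30,0,54] → .  [on edge]
  covered (4 px):
    . . . . X .
    . . . X X .
    . . . . X .
    . . . . . .
    . . . . . .
    . . . . . .

Z-buffer (winner per pixel, '.' = empty):
  . . . . 1 .
  . 0 . 1 1 .
  . 0 0 . 1 .
  . . 0 0 0 .
  . . 0 0 0 0
  . . 0 . . .

Result: 1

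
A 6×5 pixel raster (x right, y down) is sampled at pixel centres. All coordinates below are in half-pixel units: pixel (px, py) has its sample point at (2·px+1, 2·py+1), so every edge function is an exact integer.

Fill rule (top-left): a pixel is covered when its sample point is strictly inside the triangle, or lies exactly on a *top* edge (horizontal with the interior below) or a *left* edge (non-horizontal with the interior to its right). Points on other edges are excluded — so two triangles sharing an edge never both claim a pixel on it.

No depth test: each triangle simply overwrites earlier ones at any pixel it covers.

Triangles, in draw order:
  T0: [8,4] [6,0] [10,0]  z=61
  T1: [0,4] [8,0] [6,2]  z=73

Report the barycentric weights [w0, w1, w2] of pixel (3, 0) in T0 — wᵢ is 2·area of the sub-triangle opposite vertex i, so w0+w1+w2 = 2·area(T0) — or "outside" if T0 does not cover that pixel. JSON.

T0:
  2·area = 16
  edge (8, 4)→(6, 0): d=(-2,-4) top-left  bias=+0
  edge (6, 0)→(10, 0): d=(4,0) top-left  bias=+0
  edge (10, 0)→(8, 4): d=(-2,4) right/bottom  bias=-1
    (3,0)@(7, 1): e=[2,4,10] → X
    (4,0)@(9, 1): e=[10,4,2] → X
    (5,0)@(11, 1): e=[18,4,-6] → .
    (3,1)@(7, 3): e=[-2,12,6] → .
    (4,1)@(9, 3): e=[6,12,-2] → .
  covered (2 px):
    . . . X X .
    . . . . . .
    . . . . . .
    . . . . . .
    . . . . . .
T1:
  2·area = 8
  edge (0, 4)→(8, 0): d=(8,-4) top-left  bias=+0
  edge (8, 0)→(6, 2): d=(-2,2) right/bottom  bias=-1
  edge (6, 2)→(0, 4): d=(-6,2) right/bottom  bias=-1
    (3,0)@(7, 1): e=[4,0,4] → .  [on edge]
    (4,0)@(9, 1): e=[12,-4,0] → .  [on edge]
    (1,1)@(3, 3): e=[4,4,0] → .  [on edge]
    (2,1)@(5, 3): e=[12,0,-4] → .  [on edge]
    (1,2)@(3, 5): e=[20,0,-12] → .  [on edge]
    (0,3)@(1, 7): e=[28,0,-20] → .  [on edge]
  covered (0 px):
    . . . . . .
    . . . . . .
    . . . . . .
    . . . . . .
    . . . . . .

Result: [4,10,2]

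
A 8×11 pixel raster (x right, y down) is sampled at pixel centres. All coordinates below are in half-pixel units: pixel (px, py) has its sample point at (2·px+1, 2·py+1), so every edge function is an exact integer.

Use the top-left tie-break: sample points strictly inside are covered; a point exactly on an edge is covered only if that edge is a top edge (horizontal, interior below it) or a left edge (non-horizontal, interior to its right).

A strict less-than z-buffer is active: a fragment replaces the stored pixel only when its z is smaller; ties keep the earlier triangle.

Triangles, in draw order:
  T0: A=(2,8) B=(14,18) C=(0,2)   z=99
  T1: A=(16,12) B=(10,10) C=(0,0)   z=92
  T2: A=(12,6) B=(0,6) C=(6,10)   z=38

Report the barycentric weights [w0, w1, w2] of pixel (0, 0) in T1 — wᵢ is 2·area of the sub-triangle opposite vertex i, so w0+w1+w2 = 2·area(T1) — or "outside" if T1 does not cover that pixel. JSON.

T0:
  2·area = 52  (B↔C swapped to make it positive)
  edge (2, 8)→(0, 2): d=(-2,-6) top-left  bias=+0
  edge (0, 2)→(14, 18): d=(14,16) right/bottom  bias=-1
  edge (14, 18)→(2, 8): d=(-12,-10) top-left  bias=+0
    (0,2)@(1, 5): e=[0,26,26] → █  [on edge]
    (1,2)@(3, 5): e=[12,-6,46] → ·
    (0,3)@(1, 7): e=[-4,54,2] → ·
    (1,3)@(3, 7): e=[8,22,22] → █
    (2,3)@(5, 7): e=[20,-10,42] → ·
    (1,4)@(3, 9): e=[4,50,-2] → ·
    (2,4)@(5, 9): e=[16,18,18] → █
    (3,4)@(7, 9): e=[28,-14,38] → ·
    (1,5)@(3, 11): e=[0,78,-26] → ·  [on edge]
    (2,5)@(5, 11): e=[12,46,-6] → ·
    (3,5)@(7, 11): e=[24,14,14] → █
    (4,5)@(9, 11): e=[36,-18,34] → ·
    (2,8)@(5, 17): e=[0,130,-78] → ·  [on edge]
  covered (7 px):
    · · · · · · · ·
    · · · · · · · ·
    █ · · · · · · ·
    · █ · · · · · ·
    · · █ · · · · ·
    · · · █ · · · ·
    · · · · █ · · ·
    · · · · · █ · ·
    · · · · · · █ ·
    · · · · · · · ·
    · · · · · · · ·
T1:
  2·area = 40
  edge (16, 12)→(10, 10): d=(-6,-2) top-left  bias=+0
  edge (10, 10)→(0, 0): d=(-10,-10) top-left  bias=+0
  edge (0, 0)→(16, 12): d=(16,12) right/bottom  bias=-1
    (0,0)@(1, 1): e=[36,0,4] → █  [on edge]
    (1,0)@(3, 1): e=[40,20,-20] → ·
    (0,1)@(1, 3): e=[24,-20,36] → ·
    (1,1)@(3, 3): e=[28,0,12] → █  [on edge]
    (2,1)@(5, 3): e=[32,20,-12] → ·
    (1,2)@(3, 5): e=[16,-20,44] → ·
    (2,2)@(5, 5): e=[20,0,20] → █  [on edge]
    (3,2)@(7, 5): e=[24,20,-4] → ·
    (0,3)@(1, 7): e=[0,-60,100] → ·  [on edge]
    (2,3)@(5, 7): e=[8,-20,52] → ·
    (3,3)@(7, 7): e=[12,0,28] → █  [on edge]
    (4,3)@(9, 7): e=[16,20,4] → █
    (3,4)@(7, 9): e=[0,-20,60] → ·  [on edge]
    (4,4)@(9, 9): e=[4,0,36] → █  [on edge]
    (5,5)@(11, 11): e=[-4,0,44] → ·  [on edge]
    (6,5)@(13, 11): e=[0,20,20] → █  [on edge]
    (6,6)@(13, 13): e=[-12,0,52] → ·  [on edge]
    (7,7)@(15, 15): e=[-20,0,60] → ·  [on edge]
  covered (8 px):
    █ · · · · · · ·
    · █ · · · · · ·
    · · █ · · · · ·
    · · · █ █ · · ·
    · · · · █ █ · ·
    · · · · · · █ ·
    · · · · · · · ·
    · · · · · · · ·
    · · · · · · · ·
    · · · · · · · ·
    · · · · · · · ·
T2:
  2·area = 48  (B↔C swapped to make it positive)
  edge (12, 6)→(6, 10): d=(-6,4) right/bottom  bias=-1
  edge (6, 10)→(0, 6): d=(-6,-4) top-left  bias=+0
  edge (0, 6)→(12, 6): d=(12,0) top-left  bias=+0
    (1,3)@(3, 7): e=[30,6,12] → █
    (2,3)@(5, 7): e=[22,14,12] → █
    (3,3)@(7, 7): e=[14,22,12] → █
    (4,3)@(9, 7): e=[6,30,12] → █
    (5,3)@(11, 7): e=[-2,38,12] → ·
    (1,4)@(3, 9): e=[18,-6,36] → ·
    (2,4)@(5, 9): e=[10,2,36] → █
    (4,4)@(9, 9): e=[-6,18,36] → ·
    (2,5)@(5, 11): e=[-2,-10,60] → ·
    (3,5)@(7, 11): e=[-10,-2,60] → ·
  covered (6 px):
    · · · · · · · ·
    · · · · · · · ·
    · · · · · · · ·
    · █ █ █ █ · · ·
    · · █ █ · · · ·
    · · · · · · · ·
    · · · · · · · ·
    · · · · · · · ·
    · · · · · · · ·
    · · · · · · · ·
    · · · · · · · ·

Result: [0,4,36]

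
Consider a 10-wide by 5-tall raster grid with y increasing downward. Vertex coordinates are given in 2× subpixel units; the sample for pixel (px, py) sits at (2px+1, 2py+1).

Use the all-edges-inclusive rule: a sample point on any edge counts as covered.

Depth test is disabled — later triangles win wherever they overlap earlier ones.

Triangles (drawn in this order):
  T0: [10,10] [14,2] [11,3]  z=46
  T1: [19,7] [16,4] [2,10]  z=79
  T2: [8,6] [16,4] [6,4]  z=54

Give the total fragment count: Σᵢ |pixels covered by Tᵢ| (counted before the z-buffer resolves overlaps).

T0:
  2·area = 20  (B↔C swapped to make it positive)
  edge (10, 10)→(11, 3): d=(1,-7) inclusive
  edge (11, 3)→(14, 2): d=(3,-1) inclusive
  edge (14, 2)→(10, 10): d=(-4,8) inclusive
    (8,0)@(17, 1): e=[40,0,-20] → ·  [on edge]
    (5,1)@(11, 3): e=[0,0,20] → █  [on edge]
    (6,1)@(13, 3): e=[14,2,4] → █
    (7,1)@(15, 3): e=[28,4,-12] → ·
    (2,2)@(5, 5): e=[-40,0,60] → ·  [on edge]
    (5,2)@(11, 5): e=[2,6,12] → █
    (6,2)@(13, 5): e=[16,8,-4] → ·
    (5,3)@(11, 7): e=[4,12,4] → █
    (6,3)@(13, 7): e=[18,14,-12] → ·
    (5,4)@(11, 9): e=[6,18,-4] → ·
  covered (4 px):
    · · · · · · · · · ·
    · · · · · █ █ · · ·
    · · · · · █ · · · ·
    · · · · · █ · · · ·
    · · · · · · · · · ·
T1:
  2·area = 60  (B↔C swapped to make it positive)
  edge (19, 7)→(2, 10): d=(-17,3) inclusive
  edge (2, 10)→(16, 4): d=(14,-6) inclusive
  edge (16, 4)→(19, 7): d=(3,3) inclusive
    (6,0)@(13, 1): e=[120,-60,0] → ·  [on edge]
    (7,1)@(15, 3): e=[80,-20,0] → ·  [on edge]
    (7,2)@(15, 5): e=[46,8,6] → █
    (8,2)@(17, 5): e=[40,20,0] → █  [on edge]
    (9,2)@(19, 5): e=[34,32,-6] → ·
    (4,3)@(9, 7): e=[30,0,30] → █  [on edge]
    (5,3)@(11, 7): e=[24,12,24] → █
    (6,3)@(13, 7): e=[18,24,18] → █
    (9,3)@(19, 7): e=[0,60,0] → █  [on edge]
    (2,4)@(5, 9): e=[8,4,48] → █
    (3,4)@(7, 9): e=[2,16,42] → █
    (4,4)@(9, 9): e=[-4,28,36] → ·
  covered (10 px):
    · · · · · · · · · ·
    · · · · · · · · · ·
    · · · · · · · █ █ ·
    · · · · █ █ █ █ █ █
    · · █ █ · · · · · ·
T2:
  2·area = 20  (B↔C swapped to make it positive)
  edge (8, 6)→(6, 4): d=(-2,-2) inclusive
  edge (6, 4)→(16, 4): d=(10,0) inclusive
  edge (16, 4)→(8, 6): d=(-8,2) inclusive
    (1,0)@(3, 1): e=[0,-30,50] → ·  [on edge]
    (2,1)@(5, 3): e=[0,-10,30] → ·  [on edge]
    (3,2)@(7, 5): e=[0,10,10] → █  [on edge]
    (4,2)@(9, 5): e=[4,10,6] → █
    (5,2)@(11, 5): e=[8,10,2] → █
    (6,2)@(13, 5): e=[12,10,-2] → ·
    (3,3)@(7, 7): e=[-4,30,-6] → ·
    (4,3)@(9, 7): e=[0,30,-10] → ·  [on edge]
    (5,3)@(11, 7): e=[4,30,-14] → ·
    (5,4)@(11, 9): e=[0,50,-30] → ·  [on edge]
  covered (3 px):
    · · · · · · · · · ·
    · · · · · · · · · ·
    · · · █ █ █ · · · ·
    · · · · · · · · · ·
    · · · · · · · · · ·

Result: 17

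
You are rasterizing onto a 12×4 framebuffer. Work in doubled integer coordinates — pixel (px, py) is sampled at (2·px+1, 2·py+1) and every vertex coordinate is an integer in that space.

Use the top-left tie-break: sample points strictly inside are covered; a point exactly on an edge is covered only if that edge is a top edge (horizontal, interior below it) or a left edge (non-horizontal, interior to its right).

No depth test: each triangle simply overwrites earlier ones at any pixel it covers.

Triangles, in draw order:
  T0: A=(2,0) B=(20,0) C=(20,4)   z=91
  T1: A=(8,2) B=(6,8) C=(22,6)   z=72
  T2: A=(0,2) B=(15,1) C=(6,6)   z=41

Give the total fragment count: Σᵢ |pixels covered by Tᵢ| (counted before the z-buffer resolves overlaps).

T0:
  2·area = 72
  edge (2, 0)→(20, 0): d=(18,0) top-left  bias=+0
  edge (20, 0)→(20, 4): d=(0,4) right/bottom  bias=-1
  edge (20, 4)→(2, 0): d=(-18,-4) top-left  bias=+0
    (3,0)@(7, 1): e=[18,52,2] → #
    (4,0)@(9, 1): e=[18,44,10] → #
    (5,0)@(11, 1): e=[18,36,18] → #
    (6,0)@(13, 1): e=[18,28,26] → #
    (7,0)@(15, 1): e=[18,20,34] → #
    (8,0)@(17, 1): e=[18,12,42] → #
    (9,0)@(19, 1): e=[18,4,50] → #
    (10,0)@(21, 1): e=[18,-4,58] → ·
    (3,1)@(7, 3): e=[54,52,-34] → ·
    (4,1)@(9, 3): e=[54,44,-26] → ·
    (5,1)@(11, 3): e=[54,36,-18] → ·
    (6,1)@(13, 3): e=[54,28,-10] → ·
  covered (9 px):
    · · · # # # # # # # · ·
    · · · · · · · · # # · ·
    · · · · · · · · · · · ·
    · · · · · · · · · · · ·
T1:
  2·area = 92  (B↔C swapped to make it positive)
  edge (8, 2)→(22, 6): d=(14,4) right/bottom  bias=-1
  edge (22, 6)→(6, 8): d=(-16,2) right/bottom  bias=-1
  edge (6, 8)→(8, 2): d=(2,-6) top-left  bias=+0
    (4,1)@(9, 3): e=[10,74,8] → #
    (5,1)@(11, 3): e=[2,70,20] → #
    (6,1)@(13, 3): e=[-6,66,32] → ·
    (3,2)@(7, 5): e=[46,46,0] → #  [on edge]
    (6,2)@(13, 5): e=[22,34,36] → #
    (7,2)@(15, 5): e=[14,30,48] → #
    (8,2)@(17, 5): e=[6,26,60] → #
    (9,2)@(19, 5): e=[-2,22,72] → ·
    (3,3)@(7, 7): e=[74,14,4] → #
    (7,3)@(15, 7): e=[42,-2,52] → ·
    (8,3)@(17, 7): e=[34,-6,64] → ·
  covered (12 px):
    · · · · · · · · · · · ·
    · · · · # # · · · · · ·
    · · · # # # # # # · · ·
    · · · # # # # · · · · ·
T2:
  2·area = 66
  edge (0, 2)→(15, 1): d=(15,-1) top-left  bias=+0
  edge (15, 1)→(6, 6): d=(-9,5) right/bottom  bias=-1
  edge (6, 6)→(0, 2): d=(-6,-4) top-left  bias=+0
    (7,0)@(15, 1): e=[0,0,66] → ·  [on edge]
    (1,1)@(3, 3): e=[18,42,6] → #
    (2,1)@(5, 3): e=[20,32,14] → #
    (3,1)@(7, 3): e=[22,22,22] → #
    (4,1)@(9, 3): e=[24,12,30] → #
    (5,1)@(11, 3): e=[26,2,38] → #
    (6,1)@(13, 3): e=[28,-8,46] → ·
    (1,2)@(3, 5): e=[48,24,-6] → ·
    (2,2)@(5, 5): e=[50,14,2] → #
    (4,2)@(9, 5): e=[54,-6,18] → ·
    (5,2)@(11, 5): e=[56,-16,26] → ·
    (2,3)@(5, 7): e=[80,-4,-10] → ·
  covered (7 px):
    · · · · · · · · · · · ·
    · # # # # # · · · · · ·
    · · # # · · · · · · · ·
    · · · · · · · · · · · ·

Answer: 28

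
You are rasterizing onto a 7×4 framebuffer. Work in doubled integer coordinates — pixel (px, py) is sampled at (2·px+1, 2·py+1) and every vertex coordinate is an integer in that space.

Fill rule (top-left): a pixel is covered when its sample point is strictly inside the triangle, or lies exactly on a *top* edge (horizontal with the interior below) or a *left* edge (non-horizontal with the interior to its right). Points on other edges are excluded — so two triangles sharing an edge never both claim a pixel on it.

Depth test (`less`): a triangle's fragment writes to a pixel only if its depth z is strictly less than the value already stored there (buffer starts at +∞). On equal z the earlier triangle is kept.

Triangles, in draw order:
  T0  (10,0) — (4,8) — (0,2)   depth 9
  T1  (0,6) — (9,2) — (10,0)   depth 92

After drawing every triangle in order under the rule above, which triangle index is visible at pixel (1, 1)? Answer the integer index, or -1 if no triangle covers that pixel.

T0:
  2·area = 68
  edge (10, 0)→(4, 8): d=(-6,8) right/bottom  bias=-1
  edge (4, 8)→(0, 2): d=(-4,-6) top-left  bias=+0
  edge (0, 2)→(10, 0): d=(10,-2) top-left  bias=+0
    (2,0)@(5, 1): e=[34,34,0] → X  [on edge]
    (3,0)@(7, 1): e=[18,46,4] → X
    (4,0)@(9, 1): e=[2,58,8] → X
    (5,0)@(11, 1): e=[-14,70,12] → .
    (0,1)@(1, 3): e=[54,2,12] → X
    (1,1)@(3, 3): e=[38,14,16] → X
    (4,1)@(9, 3): e=[-10,50,28] → .
    (0,2)@(1, 5): e=[42,-6,32] → .
    (1,2)@(3, 5): e=[26,6,36] → X
    (3,2)@(7, 5): e=[-6,30,44] → .
    (1,3)@(3, 7): e=[14,-2,56] → .
    (2,3)@(5, 7): e=[-2,10,60] → .
  covered (9 px):
    . . X X X . .
    X X X X . . .
    . X X . . . .
    . . . . . . .
T1:
  2·area = 14  (B↔C swapped to make it positive)
  edge (0, 6)→(10, 0): d=(10,-6) top-left  bias=+0
  edge (10, 0)→(9, 2): d=(-1,2) right/bottom  bias=-1
  edge (9, 2)→(0, 6): d=(-9,4) right/bottom  bias=-1
    (4,0)@(9, 1): e=[4,1,9] → X
    (5,0)@(11, 1): e=[16,-3,1] → .
    (2,1)@(5, 3): e=[0,7,7] → X  [on edge]
    (3,1)@(7, 3): e=[12,3,-1] → .
    (4,1)@(9, 3): e=[24,-1,-9] → .
    (2,2)@(5, 5): e=[20,5,-11] → .
  covered (2 px):
    . . . . X . .
    . . X . . . .
    . . . . . . .
    . . . . . . .

Z-buffer (winner per pixel, '.' = empty):
  . . 0 0 0 . .
  0 0 0 0 . . .
  . 0 0 . . . .
  . . . . . . .

Final: 0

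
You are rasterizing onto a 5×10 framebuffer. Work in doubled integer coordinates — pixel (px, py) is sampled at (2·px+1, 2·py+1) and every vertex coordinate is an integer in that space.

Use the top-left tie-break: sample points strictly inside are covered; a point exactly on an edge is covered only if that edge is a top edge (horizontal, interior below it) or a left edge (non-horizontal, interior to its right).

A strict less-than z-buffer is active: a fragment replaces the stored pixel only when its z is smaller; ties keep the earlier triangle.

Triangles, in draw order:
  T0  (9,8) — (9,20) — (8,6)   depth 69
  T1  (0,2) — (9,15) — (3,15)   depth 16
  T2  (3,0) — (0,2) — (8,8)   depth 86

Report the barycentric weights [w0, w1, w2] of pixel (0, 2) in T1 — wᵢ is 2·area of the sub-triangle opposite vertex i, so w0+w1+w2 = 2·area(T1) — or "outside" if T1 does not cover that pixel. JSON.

T0:
  2·area = 12
  edge (9, 8)→(9, 20): d=(0,12) right/bottom  bias=-1
  edge (9, 20)→(8, 6): d=(-1,-14) top-left  bias=+0
  edge (8, 6)→(9, 8): d=(1,2) right/bottom  bias=-1
    (4,0)@(9, 1): e=[0,19,-7] → ·  [on edge]
    (4,1)@(9, 3): e=[0,17,-5] → ·  [on edge]
    (4,2)@(9, 5): e=[0,15,-3] → ·  [on edge]
    (4,3)@(9, 7): e=[0,13,-1] → ·  [on edge]
    (4,4)@(9, 9): e=[0,11,1] → ·  [on edge]
    (4,5)@(9, 11): e=[0,9,3] → ·  [on edge]
    (4,6)@(9, 13): e=[0,7,5] → ·  [on edge]
    (4,7)@(9, 15): e=[0,5,7] → ·  [on edge]
    (4,8)@(9, 17): e=[0,3,9] → ·  [on edge]
    (4,9)@(9, 19): e=[0,1,11] → ·  [on edge]
  covered (0 px):
    · · · · ·
    · · · · ·
    · · · · ·
    · · · · ·
    · · · · ·
    · · · · ·
    · · · · ·
    · · · · ·
    · · · · ·
    · · · · ·
T1:
  2·area = 78
  edge (0, 2)→(9, 15): d=(9,13) right/bottom  bias=-1
  edge (9, 15)→(3, 15): d=(-6,0) right/bottom  bias=-1
  edge (3, 15)→(0, 2): d=(-3,-13) top-left  bias=+0
    (0,2)@(1, 5): e=[14,60,4] → █
    (1,2)@(3, 5): e=[-12,60,30] → ·
    (0,3)@(1, 7): e=[32,48,-2] → ·
    (1,3)@(3, 7): e=[6,48,24] → █
    (2,3)@(5, 7): e=[-20,48,50] → ·
    (1,4)@(3, 9): e=[24,36,18] → █
    (2,4)@(5, 9): e=[-2,36,44] → ·
    (1,5)@(3, 11): e=[42,24,12] → █
    (2,5)@(5, 11): e=[16,24,38] → █
    (3,5)@(7, 11): e=[-10,24,64] → ·
    (1,6)@(3, 13): e=[60,12,6] → █
    (3,6)@(7, 13): e=[8,12,58] → █
    (0,7)@(1, 15): e=[104,0,-26] → ·  [on edge]
    (1,7)@(3, 15): e=[78,0,0] → ·  [on edge]
    (2,7)@(5, 15): e=[52,0,26] → ·  [on edge]
    (3,7)@(7, 15): e=[26,0,52] → ·  [on edge]
    (4,7)@(9, 15): e=[0,0,78] → ·  [on edge]
  covered (8 px):
    · · · · ·
    · · · · ·
    █ · · · ·
    · █ · · ·
    · █ · · ·
    · █ █ · ·
    · █ █ █ ·
    · · · · ·
    · · · · ·
    · · · · ·
T2:
  2·area = 34  (B↔C swapped to make it positive)
  edge (3, 0)→(8, 8): d=(5,8) right/bottom  bias=-1
  edge (8, 8)→(0, 2): d=(-8,-6) top-left  bias=+0
  edge (0, 2)→(3, 0): d=(3,-2) top-left  bias=+0
    (1,0)@(3, 1): e=[5,26,3] → █
    (2,0)@(5, 1): e=[-11,38,7] → ·
    (1,1)@(3, 3): e=[15,10,9] → █
    (2,1)@(5, 3): e=[-1,22,13] → ·
    (1,2)@(3, 5): e=[25,-6,15] → ·
    (2,2)@(5, 5): e=[9,6,19] → █
    (3,2)@(7, 5): e=[-7,18,23] → ·
    (2,3)@(5, 7): e=[19,-10,25] → ·
    (3,3)@(7, 7): e=[3,2,29] → █
    (4,3)@(9, 7): e=[-13,14,33] → ·
    (3,4)@(7, 9): e=[13,-14,35] → ·
  covered (4 px):
    · █ · · ·
    · █ · · ·
    · · █ · ·
    · · · █ ·
    · · · · ·
    · · · · ·
    · · · · ·
    · · · · ·
    · · · · ·
    · · · · ·

Answer: [60,4,14]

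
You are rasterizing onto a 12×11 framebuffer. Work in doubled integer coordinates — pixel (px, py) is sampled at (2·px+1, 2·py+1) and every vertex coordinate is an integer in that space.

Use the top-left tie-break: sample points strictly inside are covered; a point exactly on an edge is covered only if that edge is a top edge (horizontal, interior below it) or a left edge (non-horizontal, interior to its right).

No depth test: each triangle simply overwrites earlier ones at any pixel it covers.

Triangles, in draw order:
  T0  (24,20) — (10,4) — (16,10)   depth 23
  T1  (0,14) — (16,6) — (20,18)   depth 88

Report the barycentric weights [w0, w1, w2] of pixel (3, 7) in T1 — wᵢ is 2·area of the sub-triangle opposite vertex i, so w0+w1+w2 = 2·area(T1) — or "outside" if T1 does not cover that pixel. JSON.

T0:
  2·area = 12
  edge (24, 20)→(10, 4): d=(-14,-16) top-left  bias=+0
  edge (10, 4)→(16, 10): d=(6,6) right/bottom  bias=-1
  edge (16, 10)→(24, 20): d=(8,10) right/bottom  bias=-1
    (3,0)@(7, 1): e=[-6,0,18] → ·  [on edge]
    (4,1)@(9, 3): e=[-2,0,14] → ·  [on edge]
    (5,2)@(11, 5): e=[2,0,10] → ·  [on edge]
    (6,3)@(13, 7): e=[6,0,6] → ·  [on edge]
    (7,4)@(15, 9): e=[10,0,2] → ·  [on edge]
    (8,5)@(17, 11): e=[14,0,-2] → ·  [on edge]
    (9,6)@(19, 13): e=[18,0,-6] → ·  [on edge]
    (10,7)@(21, 15): e=[22,0,-10] → ·  [on edge]
    (11,8)@(23, 17): e=[26,0,-14] → ·  [on edge]
  covered (0 px):
    · · · · · · · · · · · ·
    · · · · · · · · · · · ·
    · · · · · · · · · · · ·
    · · · · · · · · · · · ·
    · · · · · · · · · · · ·
    · · · · · · · · · · · ·
    · · · · · · · · · · · ·
    · · · · · · · · · · · ·
    · · · · · · · · · · · ·
    · · · · · · · · · · · ·
    · · · · · · · · · · · ·
T1:
  2·area = 224
  edge (0, 14)→(16, 6): d=(16,-8) top-left  bias=+0
  edge (16, 6)→(20, 18): d=(4,12) right/bottom  bias=-1
  edge (20, 18)→(0, 14): d=(-20,-4) top-left  bias=+0
    (7,1)@(15, 3): e=[-56,0,280] → ·  [on edge]
    (7,3)@(15, 7): e=[8,16,200] → #
    (8,3)@(17, 7): e=[24,-8,208] → ·
    (5,4)@(11, 9): e=[8,72,144] → #
    (6,4)@(13, 9): e=[24,48,152] → #
    (8,4)@(17, 9): e=[56,0,168] → ·  [on edge]
    (3,5)@(7, 11): e=[8,128,88] → #
    (4,5)@(9, 11): e=[24,104,96] → #
    (8,5)@(17, 11): e=[88,8,128] → #
    (9,5)@(19, 11): e=[104,-16,136] → ·
    (1,6)@(3, 13): e=[8,184,32] → #
    (2,6)@(5, 13): e=[24,160,40] → #
    (2,7)@(5, 15): e=[56,168,0] → #  [on edge]
    (9,7)@(19, 15): e=[168,0,56] → ·  [on edge]
    (7,8)@(15, 17): e=[168,56,0] → #  [on edge]
    (10,10)@(21, 21): e=[280,0,-56] → ·  [on edge]
  covered (28 px):
    · · · · · · · · · · · ·
    · · · · · · · · · · · ·
    · · · · · · · · · · · ·
    · · · · · · · # · · · ·
    · · · · · # # # · · · ·
    · · · # # # # # # · · ·
    · # # # # # # # # · · ·
    · · # # # # # # # · · ·
    · · · · · · · # # # · ·
    · · · · · · · · · · · ·
    · · · · · · · · · · · ·

Final: [144,8,72]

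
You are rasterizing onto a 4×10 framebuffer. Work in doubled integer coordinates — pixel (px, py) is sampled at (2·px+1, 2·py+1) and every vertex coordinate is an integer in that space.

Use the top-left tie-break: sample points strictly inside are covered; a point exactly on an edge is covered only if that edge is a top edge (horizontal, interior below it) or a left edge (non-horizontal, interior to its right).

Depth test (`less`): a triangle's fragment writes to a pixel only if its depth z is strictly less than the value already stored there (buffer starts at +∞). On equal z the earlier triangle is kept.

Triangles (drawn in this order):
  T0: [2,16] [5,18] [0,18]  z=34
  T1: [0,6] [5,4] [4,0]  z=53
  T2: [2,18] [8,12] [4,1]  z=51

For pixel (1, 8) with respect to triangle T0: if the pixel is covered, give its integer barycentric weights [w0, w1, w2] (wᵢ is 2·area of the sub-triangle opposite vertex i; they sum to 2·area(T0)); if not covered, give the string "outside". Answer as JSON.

T0:
  2·area = 10
  edge (2, 16)→(5, 18): d=(3,2) right/bottom  bias=-1
  edge (5, 18)→(0, 18): d=(-5,0) right/bottom  bias=-1
  edge (0, 18)→(2, 16): d=(2,-2) top-left  bias=+0
    (3,5)@(7, 11): e=[-25,35,0] → ·  [on edge]
    (2,6)@(5, 13): e=[-15,25,0] → ·  [on edge]
    (1,7)@(3, 15): e=[-5,15,0] → ·  [on edge]
    (0,8)@(1, 17): e=[5,5,0] → █  [on edge]
    (1,8)@(3, 17): e=[1,5,4] → █
    (2,8)@(5, 17): e=[-3,5,8] → ·
    (0,9)@(1, 19): e=[11,-5,4] → ·
    (1,9)@(3, 19): e=[7,-5,8] → ·
  covered (2 px):
    · · · ·
    · · · ·
    · · · ·
    · · · ·
    · · · ·
    · · · ·
    · · · ·
    · · · ·
    █ █ · ·
    · · · ·
T1:
  2·area = 22  (B↔C swapped to make it positive)
  edge (0, 6)→(4, 0): d=(4,-6) top-left  bias=+0
  edge (4, 0)→(5, 4): d=(1,4) right/bottom  bias=-1
  edge (5, 4)→(0, 6): d=(-5,2) right/bottom  bias=-1
    (1,1)@(3, 3): e=[6,7,9] → █
    (2,1)@(5, 3): e=[18,-1,5] → ·
    (0,2)@(1, 5): e=[2,17,3] → █
    (1,2)@(3, 5): e=[14,9,-1] → ·
    (0,3)@(1, 7): e=[10,19,-7] → ·
  covered (2 px):
    · · · ·
    · █ · ·
    █ · · ·
    · · · ·
    · · · ·
    · · · ·
    · · · ·
    · · · ·
    · · · ·
    · · · ·
T2:
  2·area = 90  (B↔C swapped to make it positive)
  edge (2, 18)→(4, 1): d=(2,-17) top-left  bias=+0
  edge (4, 1)→(8, 12): d=(4,11) right/bottom  bias=-1
  edge (8, 12)→(2, 18): d=(-6,6) right/bottom  bias=-1
    (2,2)@(5, 5): e=[25,5,60] → █
    (3,2)@(7, 5): e=[59,-17,48] → ·
    (2,3)@(5, 7): e=[29,13,48] → █
    (3,3)@(7, 7): e=[63,-9,36] → ·
    (2,4)@(5, 9): e=[33,21,36] → █
    (3,4)@(7, 9): e=[67,-1,24] → ·
    (1,5)@(3, 11): e=[3,51,36] → █
    (3,5)@(7, 11): e=[71,7,12] → █
    (1,6)@(3, 13): e=[7,59,24] → █
    (3,6)@(7, 13): e=[75,15,0] → ·  [on edge]
    (1,7)@(3, 15): e=[11,67,12] → █
    (2,7)@(5, 15): e=[45,45,0] → ·  [on edge]
    (1,8)@(3, 17): e=[15,75,0] → ·  [on edge]
    (0,9)@(1, 19): e=[-15,105,0] → ·  [on edge]
  covered (9 px):
    · · · ·
    · · · ·
    · · █ ·
    · · █ ·
    · · █ ·
    · █ █ █
    · █ █ ·
    · █ · ·
    · · · ·
    · · · ·

Result: [5,4,1]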